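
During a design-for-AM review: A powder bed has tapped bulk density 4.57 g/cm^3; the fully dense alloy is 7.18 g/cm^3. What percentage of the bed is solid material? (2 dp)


Packing = (4.57/7.18)*100 = 63.65 %


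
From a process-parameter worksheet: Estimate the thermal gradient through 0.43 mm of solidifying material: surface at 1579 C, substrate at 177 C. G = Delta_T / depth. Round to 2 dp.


G = (1579-177)/0.43 = 3260.47 C/mm


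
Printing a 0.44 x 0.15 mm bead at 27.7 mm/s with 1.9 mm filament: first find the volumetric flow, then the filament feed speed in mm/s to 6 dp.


Q = 0.44 * 0.15 * 27.7 = 1.8282 mm^3/s
A_fil = pi*(1.9/2)^2 = 2.83528737 mm^2
v_feed = 1.8282 / 2.83528737 = 0.644802 mm/s


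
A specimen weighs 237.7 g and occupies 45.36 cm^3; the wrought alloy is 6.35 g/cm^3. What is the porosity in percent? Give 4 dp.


rho_part = 237.7 / 45.36 = 5.24029982 g/cm^3
Porosity = (1 - 5.24029982/6.35)*100 = 17.4756 %


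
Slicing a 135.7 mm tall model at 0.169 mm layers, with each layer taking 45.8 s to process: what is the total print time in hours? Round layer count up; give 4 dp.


Layers = ceil(135.7/0.169) = 803
t = 803 * 45.8 / 3600 = 10.2159 hrs


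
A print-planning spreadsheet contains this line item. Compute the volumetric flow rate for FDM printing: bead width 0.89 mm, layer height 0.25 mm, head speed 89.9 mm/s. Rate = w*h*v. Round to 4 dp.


Rate = 0.89 * 0.25 * 89.9 = 20.0028 mm^3/s


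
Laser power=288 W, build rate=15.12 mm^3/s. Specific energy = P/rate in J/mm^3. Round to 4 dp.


SE = 288 / 15.12 = 19.0476 J/mm^3


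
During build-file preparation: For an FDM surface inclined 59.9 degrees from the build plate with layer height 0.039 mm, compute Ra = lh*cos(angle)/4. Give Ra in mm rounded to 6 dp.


Ra = 0.039 * cos(59.9) / 4 = 0.00489 mm


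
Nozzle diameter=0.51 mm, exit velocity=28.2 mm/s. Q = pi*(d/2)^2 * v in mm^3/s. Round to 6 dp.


A = pi*(0.51/2)^2 = 0.20428206 mm^2
Q = 0.20428206 * 28.2 = 5.760754 mm^3/s


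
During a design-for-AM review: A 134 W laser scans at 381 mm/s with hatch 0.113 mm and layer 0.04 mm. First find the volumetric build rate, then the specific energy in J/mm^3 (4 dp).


Build rate = 381 * 0.113 * 0.04 = 1.72212 mm^3/s
SE = 134 / 1.72212 = 77.8111 J/mm^3


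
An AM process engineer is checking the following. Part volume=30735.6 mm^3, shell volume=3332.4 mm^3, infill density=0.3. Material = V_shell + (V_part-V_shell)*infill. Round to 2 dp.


V_infill = (30735.6 - 3332.4) * 0.3 = 8220.96
V_total = 3332.4 + 8220.96 = 11553.36 mm^3


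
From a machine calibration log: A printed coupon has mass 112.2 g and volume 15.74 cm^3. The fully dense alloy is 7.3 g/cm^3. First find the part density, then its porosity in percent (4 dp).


rho_part = 112.2 / 15.74 = 7.12833545 g/cm^3
Porosity = (1 - 7.12833545/7.3)*100 = 2.3516 %


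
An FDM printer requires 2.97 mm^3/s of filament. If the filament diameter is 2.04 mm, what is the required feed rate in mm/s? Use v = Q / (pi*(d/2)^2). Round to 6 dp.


A = pi*(2.04/2)^2 = 3.268513
v = 2.97 / 3.268513 = 0.90867 mm/s


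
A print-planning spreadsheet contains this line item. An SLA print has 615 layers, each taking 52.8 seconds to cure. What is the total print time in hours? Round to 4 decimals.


t = 615 * 52.8 / 3600 = 9.02 hrs


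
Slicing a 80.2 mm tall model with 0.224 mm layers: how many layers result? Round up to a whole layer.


Layers = ceil(80.2/0.224) = 359


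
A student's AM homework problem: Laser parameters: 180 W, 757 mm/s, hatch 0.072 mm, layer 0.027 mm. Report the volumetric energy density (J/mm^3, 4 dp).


E = 180 / (757*0.072*0.027) = 122.3152 J/mm^3


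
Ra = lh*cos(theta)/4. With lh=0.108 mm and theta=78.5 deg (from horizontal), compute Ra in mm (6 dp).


Ra = 0.108 * cos(78.5) / 4 = 0.005383 mm


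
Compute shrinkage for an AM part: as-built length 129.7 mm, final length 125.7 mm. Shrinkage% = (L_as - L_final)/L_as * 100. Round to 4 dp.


Shrinkage = ((129.7-125.7)/129.7)*100 = 3.084 %


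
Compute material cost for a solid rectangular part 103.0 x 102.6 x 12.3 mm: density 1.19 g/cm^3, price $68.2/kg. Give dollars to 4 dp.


V = 103.0 * 102.6 * 12.3 = 129983.94 mm^3 = 129.98394 cm^3
Mass = 129.98394 * 1.19 / 1000 = 0.15468089 kg
Cost = 0.15468089 * 68.2 = 10.5492 $


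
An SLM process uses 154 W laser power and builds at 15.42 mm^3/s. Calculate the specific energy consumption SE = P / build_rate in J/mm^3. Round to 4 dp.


SE = 154 / 15.42 = 9.987 J/mm^3


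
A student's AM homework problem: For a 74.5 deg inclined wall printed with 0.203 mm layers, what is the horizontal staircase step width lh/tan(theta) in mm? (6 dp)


step = 0.203 / tan(74.5) = 0.056297 mm


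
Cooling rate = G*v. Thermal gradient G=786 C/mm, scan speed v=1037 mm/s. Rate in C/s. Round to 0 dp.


CR = 786 * 1037 = 815082 C/s


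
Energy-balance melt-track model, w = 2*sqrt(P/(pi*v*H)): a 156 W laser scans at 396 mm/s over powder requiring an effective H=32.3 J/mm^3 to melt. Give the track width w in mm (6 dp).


w = 2*sqrt(156/(pi*396*32.3)) = 0.124614 mm


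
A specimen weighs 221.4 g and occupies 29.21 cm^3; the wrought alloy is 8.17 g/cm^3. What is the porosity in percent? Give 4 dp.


rho_part = 221.4 / 29.21 = 7.57959603 g/cm^3
Porosity = (1 - 7.57959603/8.17)*100 = 7.2265 %


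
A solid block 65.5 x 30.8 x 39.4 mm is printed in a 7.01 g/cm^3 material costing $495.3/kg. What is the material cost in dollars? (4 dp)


V = 65.5 * 30.8 * 39.4 = 79485.56 mm^3 = 79.48556 cm^3
Mass = 79.48556 * 7.01 / 1000 = 0.55719378 kg
Cost = 0.55719378 * 495.3 = 275.9781 $


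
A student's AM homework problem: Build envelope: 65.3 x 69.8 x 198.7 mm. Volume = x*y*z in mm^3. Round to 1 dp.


V = 65.3 * 69.8 * 198.7 = 905662.7 mm^3


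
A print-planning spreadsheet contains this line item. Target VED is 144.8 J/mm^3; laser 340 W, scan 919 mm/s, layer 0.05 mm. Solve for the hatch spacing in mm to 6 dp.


h = 340 / (144.8*919*0.05) = 0.0511 mm


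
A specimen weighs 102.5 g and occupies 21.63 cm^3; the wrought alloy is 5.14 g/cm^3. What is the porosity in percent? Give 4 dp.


rho_part = 102.5 / 21.63 = 4.73878872 g/cm^3
Porosity = (1 - 4.73878872/5.14)*100 = 7.8057 %


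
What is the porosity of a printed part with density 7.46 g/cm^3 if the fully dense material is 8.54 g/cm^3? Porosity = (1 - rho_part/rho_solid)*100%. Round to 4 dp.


Porosity = (1-7.46/8.54)*100 = 12.6464 %


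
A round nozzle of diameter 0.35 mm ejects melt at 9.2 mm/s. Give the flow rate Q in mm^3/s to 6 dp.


A = pi*(0.35/2)^2 = 0.09621128 mm^2
Q = 0.09621128 * 9.2 = 0.885144 mm^3/s


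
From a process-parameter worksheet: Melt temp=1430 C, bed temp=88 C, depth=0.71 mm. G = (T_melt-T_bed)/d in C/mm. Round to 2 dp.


G = (1430-88)/0.71 = 1890.14 C/mm


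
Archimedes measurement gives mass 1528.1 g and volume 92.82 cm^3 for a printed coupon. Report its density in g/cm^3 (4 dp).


rho = 1528.1 / 92.82 = 16.463 g/cm^3


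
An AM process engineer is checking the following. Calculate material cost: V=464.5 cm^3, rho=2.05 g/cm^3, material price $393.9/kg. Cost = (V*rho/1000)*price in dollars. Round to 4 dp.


Mass = 464.5*2.05/1000 = 0.952225 kg
Cost = 0.952225 * 393.9 = 375.0814 $


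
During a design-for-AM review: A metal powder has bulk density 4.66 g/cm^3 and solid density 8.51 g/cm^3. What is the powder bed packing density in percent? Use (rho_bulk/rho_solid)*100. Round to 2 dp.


Packing = (4.66/8.51)*100 = 54.76 %


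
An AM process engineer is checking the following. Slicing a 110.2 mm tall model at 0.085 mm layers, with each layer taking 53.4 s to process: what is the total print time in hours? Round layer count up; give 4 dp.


Layers = ceil(110.2/0.085) = 1297
t = 1297 * 53.4 / 3600 = 19.2388 hrs


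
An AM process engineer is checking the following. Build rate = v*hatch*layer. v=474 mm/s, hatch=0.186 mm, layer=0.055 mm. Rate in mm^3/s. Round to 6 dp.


Rate = 474 * 0.186 * 0.055 = 4.84902 mm^3/s


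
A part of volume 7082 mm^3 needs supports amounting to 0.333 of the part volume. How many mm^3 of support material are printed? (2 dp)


V_support = 7082 * 0.333 = 2358.31 mm^3


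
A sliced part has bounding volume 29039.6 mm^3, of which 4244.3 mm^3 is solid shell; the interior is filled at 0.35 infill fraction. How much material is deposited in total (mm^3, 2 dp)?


V_infill = (29039.6 - 4244.3) * 0.35 = 8678.36
V_total = 4244.3 + 8678.36 = 12922.66 mm^3


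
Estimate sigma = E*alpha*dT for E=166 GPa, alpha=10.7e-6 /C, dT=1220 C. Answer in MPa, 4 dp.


sigma = 166*1000 * 10.7e-6 * 1220 = 2166.964 MPa


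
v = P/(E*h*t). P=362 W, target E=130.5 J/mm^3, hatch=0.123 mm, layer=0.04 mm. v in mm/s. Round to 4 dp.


v = 362 / (130.5*0.123*0.04) = 563.8102 mm/s


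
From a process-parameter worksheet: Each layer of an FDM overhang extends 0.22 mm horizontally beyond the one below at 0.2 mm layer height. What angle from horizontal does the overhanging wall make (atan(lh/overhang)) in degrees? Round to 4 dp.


angle = atan(0.2/0.22) = 42.2737 degrees


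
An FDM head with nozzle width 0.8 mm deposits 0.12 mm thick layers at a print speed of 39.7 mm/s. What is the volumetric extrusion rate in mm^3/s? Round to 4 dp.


Rate = 0.8 * 0.12 * 39.7 = 3.8112 mm^3/s


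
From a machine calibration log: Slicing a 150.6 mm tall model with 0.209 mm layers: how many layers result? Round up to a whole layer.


Layers = ceil(150.6/0.209) = 721


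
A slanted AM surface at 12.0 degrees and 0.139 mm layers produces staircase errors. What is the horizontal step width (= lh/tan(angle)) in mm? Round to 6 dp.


step = 0.139 / tan(12.0) = 0.653944 mm


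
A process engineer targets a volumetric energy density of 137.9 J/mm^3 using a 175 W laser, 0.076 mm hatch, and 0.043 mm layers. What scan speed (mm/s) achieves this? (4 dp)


v = 175 / (137.9*0.076*0.043) = 388.3218 mm/s


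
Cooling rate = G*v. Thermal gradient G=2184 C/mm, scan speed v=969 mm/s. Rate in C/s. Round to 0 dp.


CR = 2184 * 969 = 2116296 C/s


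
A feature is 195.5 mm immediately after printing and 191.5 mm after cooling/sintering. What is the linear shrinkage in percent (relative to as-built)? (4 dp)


Shrinkage = ((195.5-191.5)/195.5)*100 = 2.046 %


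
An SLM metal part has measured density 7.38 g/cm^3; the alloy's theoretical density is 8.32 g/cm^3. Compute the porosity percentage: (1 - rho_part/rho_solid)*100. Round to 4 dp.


Porosity = (1-7.38/8.32)*100 = 11.2981 %


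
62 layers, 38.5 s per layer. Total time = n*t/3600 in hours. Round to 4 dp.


t = 62 * 38.5 / 3600 = 0.6631 hrs


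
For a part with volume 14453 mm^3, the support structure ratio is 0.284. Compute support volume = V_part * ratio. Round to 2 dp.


V_support = 14453 * 0.284 = 4104.65 mm^3


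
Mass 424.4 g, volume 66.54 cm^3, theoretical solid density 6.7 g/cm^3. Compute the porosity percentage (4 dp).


rho_part = 424.4 / 66.54 = 6.37811843 g/cm^3
Porosity = (1 - 6.37811843/6.7)*100 = 4.8042 %


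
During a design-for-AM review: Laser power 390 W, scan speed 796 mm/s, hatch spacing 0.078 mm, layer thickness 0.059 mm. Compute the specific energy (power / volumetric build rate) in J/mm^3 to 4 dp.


Build rate = 796 * 0.078 * 0.059 = 3.663192 mm^3/s
SE = 390 / 3.663192 = 106.4645 J/mm^3


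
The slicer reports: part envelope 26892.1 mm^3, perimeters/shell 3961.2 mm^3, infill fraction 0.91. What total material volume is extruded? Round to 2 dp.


V_infill = (26892.1 - 3961.2) * 0.91 = 20867.12
V_total = 3961.2 + 20867.12 = 24828.32 mm^3


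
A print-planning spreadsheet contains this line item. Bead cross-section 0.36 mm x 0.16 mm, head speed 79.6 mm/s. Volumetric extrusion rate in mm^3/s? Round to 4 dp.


Rate = 0.36 * 0.16 * 79.6 = 4.585 mm^3/s


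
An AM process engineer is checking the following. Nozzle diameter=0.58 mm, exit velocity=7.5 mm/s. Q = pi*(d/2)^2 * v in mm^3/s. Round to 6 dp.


A = pi*(0.58/2)^2 = 0.26420794 mm^2
Q = 0.26420794 * 7.5 = 1.98156 mm^3/s


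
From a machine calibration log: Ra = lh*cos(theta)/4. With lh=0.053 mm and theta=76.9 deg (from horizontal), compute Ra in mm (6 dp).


Ra = 0.053 * cos(76.9) / 4 = 0.003003 mm


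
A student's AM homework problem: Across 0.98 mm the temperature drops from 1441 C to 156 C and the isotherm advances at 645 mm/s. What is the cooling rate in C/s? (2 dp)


G = (1441-156)/0.98 = 1311.2244898 C/mm
CR = 1311.2244898 * 645 = 845739.8 C/s


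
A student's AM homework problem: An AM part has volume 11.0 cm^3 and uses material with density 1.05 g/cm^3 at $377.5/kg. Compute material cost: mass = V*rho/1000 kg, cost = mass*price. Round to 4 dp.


Mass = 11.0*1.05/1000 = 0.01155 kg
Cost = 0.01155 * 377.5 = 4.3601 $


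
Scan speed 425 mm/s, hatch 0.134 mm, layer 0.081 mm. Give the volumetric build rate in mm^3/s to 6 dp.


Rate = 425 * 0.134 * 0.081 = 4.61295 mm^3/s


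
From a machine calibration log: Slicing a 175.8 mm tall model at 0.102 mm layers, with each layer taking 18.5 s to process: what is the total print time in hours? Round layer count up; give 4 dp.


Layers = ceil(175.8/0.102) = 1724
t = 1724 * 18.5 / 3600 = 8.8594 hrs


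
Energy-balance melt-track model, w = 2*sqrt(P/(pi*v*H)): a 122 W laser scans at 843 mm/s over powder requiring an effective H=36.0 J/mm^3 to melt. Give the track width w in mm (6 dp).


w = 2*sqrt(122/(pi*843*36.0)) = 0.071543 mm


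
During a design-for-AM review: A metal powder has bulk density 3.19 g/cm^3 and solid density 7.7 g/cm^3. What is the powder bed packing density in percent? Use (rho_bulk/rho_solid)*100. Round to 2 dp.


Packing = (3.19/7.7)*100 = 41.43 %


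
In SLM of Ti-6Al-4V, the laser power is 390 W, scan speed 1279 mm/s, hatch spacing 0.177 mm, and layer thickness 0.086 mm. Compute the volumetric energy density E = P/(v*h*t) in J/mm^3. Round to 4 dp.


E = 390 / (1279*0.177*0.086) = 20.0319 J/mm^3


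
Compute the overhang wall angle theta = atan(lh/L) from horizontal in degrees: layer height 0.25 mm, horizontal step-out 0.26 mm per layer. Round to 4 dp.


angle = atan(0.25/0.26) = 43.8767 degrees


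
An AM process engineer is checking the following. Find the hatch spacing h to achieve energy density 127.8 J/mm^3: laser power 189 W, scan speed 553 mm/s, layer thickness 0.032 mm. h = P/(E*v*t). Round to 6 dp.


h = 189 / (127.8*553*0.032) = 0.083571 mm


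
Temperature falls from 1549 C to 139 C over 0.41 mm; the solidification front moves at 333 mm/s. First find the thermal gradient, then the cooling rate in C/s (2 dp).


G = (1549-139)/0.41 = 3439.02439024 C/mm
CR = 3439.02439024 * 333 = 1145195.12 C/s


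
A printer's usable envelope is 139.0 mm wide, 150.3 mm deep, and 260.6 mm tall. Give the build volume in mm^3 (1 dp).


V = 139.0 * 150.3 * 260.6 = 5444377.0 mm^3


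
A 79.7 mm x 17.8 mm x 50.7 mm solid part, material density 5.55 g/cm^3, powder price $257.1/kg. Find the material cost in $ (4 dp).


V = 79.7 * 17.8 * 50.7 = 71926.062 mm^3 = 71.926062 cm^3
Mass = 71.926062 * 5.55 / 1000 = 0.39918964 kg
Cost = 0.39918964 * 257.1 = 102.6317 $


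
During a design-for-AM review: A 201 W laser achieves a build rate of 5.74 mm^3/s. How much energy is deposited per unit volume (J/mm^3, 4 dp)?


SE = 201 / 5.74 = 35.0174 J/mm^3


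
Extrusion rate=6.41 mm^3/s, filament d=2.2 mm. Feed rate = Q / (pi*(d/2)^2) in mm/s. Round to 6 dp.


A = pi*(2.2/2)^2 = 3.801327
v = 6.41 / 3.801327 = 1.686253 mm/s


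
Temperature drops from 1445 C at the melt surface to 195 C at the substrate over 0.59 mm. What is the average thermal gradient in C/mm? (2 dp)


G = (1445-195)/0.59 = 2118.64 C/mm


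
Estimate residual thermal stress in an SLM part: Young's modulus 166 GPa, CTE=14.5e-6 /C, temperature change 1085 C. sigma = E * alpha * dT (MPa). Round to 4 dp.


sigma = 166*1000 * 14.5e-6 * 1085 = 2611.595 MPa


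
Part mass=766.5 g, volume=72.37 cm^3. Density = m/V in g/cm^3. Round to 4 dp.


rho = 766.5 / 72.37 = 10.5914 g/cm^3


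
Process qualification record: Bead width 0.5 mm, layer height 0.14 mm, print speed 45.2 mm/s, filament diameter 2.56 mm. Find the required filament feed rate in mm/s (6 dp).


Q = 0.5 * 0.14 * 45.2 = 3.164 mm^3/s
A_fil = pi*(2.56/2)^2 = 5.1471854 mm^2
v_feed = 3.164 / 5.1471854 = 0.614705 mm/s


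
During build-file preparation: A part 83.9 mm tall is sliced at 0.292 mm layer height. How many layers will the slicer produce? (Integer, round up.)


Layers = ceil(83.9/0.292) = 288


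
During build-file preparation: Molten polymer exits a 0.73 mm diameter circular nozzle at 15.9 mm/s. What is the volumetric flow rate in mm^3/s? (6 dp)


A = pi*(0.73/2)^2 = 0.41853868 mm^2
Q = 0.41853868 * 15.9 = 6.654765 mm^3/s


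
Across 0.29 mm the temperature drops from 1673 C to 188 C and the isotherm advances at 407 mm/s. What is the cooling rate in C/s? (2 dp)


G = (1673-188)/0.29 = 5120.68965517 C/mm
CR = 5120.68965517 * 407 = 2084120.69 C/s


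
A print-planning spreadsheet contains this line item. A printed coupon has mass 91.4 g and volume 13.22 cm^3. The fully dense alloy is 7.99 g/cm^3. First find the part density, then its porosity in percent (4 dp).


rho_part = 91.4 / 13.22 = 6.91376702 g/cm^3
Porosity = (1 - 6.91376702/7.99)*100 = 13.4697 %


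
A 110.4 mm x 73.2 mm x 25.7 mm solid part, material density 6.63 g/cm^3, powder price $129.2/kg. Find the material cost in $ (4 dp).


V = 110.4 * 73.2 * 25.7 = 207688.896 mm^3 = 207.688896 cm^3
Mass = 207.688896 * 6.63 / 1000 = 1.37697738 kg
Cost = 1.37697738 * 129.2 = 177.9055 $


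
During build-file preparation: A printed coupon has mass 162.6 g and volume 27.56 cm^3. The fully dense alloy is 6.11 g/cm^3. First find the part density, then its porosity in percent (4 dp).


rho_part = 162.6 / 27.56 = 5.89985486 g/cm^3
Porosity = (1 - 5.89985486/6.11)*100 = 3.4394 %


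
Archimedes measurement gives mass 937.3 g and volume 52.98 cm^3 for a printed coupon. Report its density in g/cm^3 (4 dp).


rho = 937.3 / 52.98 = 17.6916 g/cm^3


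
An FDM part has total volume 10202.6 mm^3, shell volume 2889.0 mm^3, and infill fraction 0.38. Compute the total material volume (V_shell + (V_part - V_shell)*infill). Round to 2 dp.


V_infill = (10202.6 - 2889.0) * 0.38 = 2779.17
V_total = 2889.0 + 2779.17 = 5668.17 mm^3


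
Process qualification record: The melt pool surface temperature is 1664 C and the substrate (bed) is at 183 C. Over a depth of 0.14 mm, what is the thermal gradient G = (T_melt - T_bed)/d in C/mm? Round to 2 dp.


G = (1664-183)/0.14 = 10578.57 C/mm


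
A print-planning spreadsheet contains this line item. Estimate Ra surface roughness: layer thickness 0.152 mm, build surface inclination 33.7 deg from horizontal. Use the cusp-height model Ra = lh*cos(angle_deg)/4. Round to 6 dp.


Ra = 0.152 * cos(33.7) / 4 = 0.031614 mm


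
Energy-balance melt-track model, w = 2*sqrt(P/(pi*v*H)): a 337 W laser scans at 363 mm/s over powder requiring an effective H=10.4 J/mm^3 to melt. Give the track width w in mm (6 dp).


w = 2*sqrt(337/(pi*363*10.4)) = 0.337132 mm


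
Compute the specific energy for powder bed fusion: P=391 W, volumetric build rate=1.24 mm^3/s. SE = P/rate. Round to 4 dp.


SE = 391 / 1.24 = 315.3226 J/mm^3


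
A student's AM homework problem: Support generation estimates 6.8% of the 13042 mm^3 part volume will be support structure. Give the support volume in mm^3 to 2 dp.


V_support = 13042 * 0.068 = 886.86 mm^3


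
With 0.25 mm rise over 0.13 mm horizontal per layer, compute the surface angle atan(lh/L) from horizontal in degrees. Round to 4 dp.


angle = atan(0.25/0.13) = 62.5256 degrees


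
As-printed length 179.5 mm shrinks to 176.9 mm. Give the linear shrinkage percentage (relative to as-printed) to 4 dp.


Shrinkage = ((179.5-176.9)/179.5)*100 = 1.4485 %


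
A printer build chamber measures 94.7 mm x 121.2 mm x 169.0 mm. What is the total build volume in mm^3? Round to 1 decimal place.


V = 94.7 * 121.2 * 169.0 = 1939721.2 mm^3


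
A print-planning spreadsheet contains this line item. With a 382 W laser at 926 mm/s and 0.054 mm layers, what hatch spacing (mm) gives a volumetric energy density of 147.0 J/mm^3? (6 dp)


h = 382 / (147.0*926*0.054) = 0.051969 mm


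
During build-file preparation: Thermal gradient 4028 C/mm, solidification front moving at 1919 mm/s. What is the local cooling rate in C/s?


CR = 4028 * 1919 = 7729732 C/s


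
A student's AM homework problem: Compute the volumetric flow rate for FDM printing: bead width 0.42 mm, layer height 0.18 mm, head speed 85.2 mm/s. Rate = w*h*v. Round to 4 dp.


Rate = 0.42 * 0.18 * 85.2 = 6.4411 mm^3/s


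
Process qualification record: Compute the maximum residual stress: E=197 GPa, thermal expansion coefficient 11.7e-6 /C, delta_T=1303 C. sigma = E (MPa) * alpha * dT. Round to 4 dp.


sigma = 197*1000 * 11.7e-6 * 1303 = 3003.2847 MPa


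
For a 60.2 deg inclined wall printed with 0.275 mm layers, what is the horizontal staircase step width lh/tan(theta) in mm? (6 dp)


step = 0.275 / tan(60.2) = 0.157494 mm


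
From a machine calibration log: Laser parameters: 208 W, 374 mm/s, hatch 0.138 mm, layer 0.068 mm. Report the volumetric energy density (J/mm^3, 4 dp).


E = 208 / (374*0.138*0.068) = 59.2657 J/mm^3


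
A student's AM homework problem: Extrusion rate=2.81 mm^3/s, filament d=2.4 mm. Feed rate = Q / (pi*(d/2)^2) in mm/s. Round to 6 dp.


A = pi*(2.4/2)^2 = 4.523893
v = 2.81 / 4.523893 = 0.621146 mm/s


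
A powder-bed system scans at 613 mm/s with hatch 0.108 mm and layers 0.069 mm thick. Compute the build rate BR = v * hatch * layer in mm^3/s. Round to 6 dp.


Rate = 613 * 0.108 * 0.069 = 4.568076 mm^3/s


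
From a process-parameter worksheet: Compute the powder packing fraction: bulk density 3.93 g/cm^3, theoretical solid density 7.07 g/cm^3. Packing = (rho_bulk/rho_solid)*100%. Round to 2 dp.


Packing = (3.93/7.07)*100 = 55.59 %


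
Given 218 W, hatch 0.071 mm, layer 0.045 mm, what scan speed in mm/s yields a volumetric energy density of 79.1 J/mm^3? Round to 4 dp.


v = 218 / (79.1*0.071*0.045) = 862.5994 mm/s


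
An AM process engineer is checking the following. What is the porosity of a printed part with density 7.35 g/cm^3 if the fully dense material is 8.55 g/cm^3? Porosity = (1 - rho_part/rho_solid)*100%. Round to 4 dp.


Porosity = (1-7.35/8.55)*100 = 14.0351 %


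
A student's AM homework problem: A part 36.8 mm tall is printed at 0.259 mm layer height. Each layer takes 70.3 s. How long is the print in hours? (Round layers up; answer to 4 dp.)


Layers = ceil(36.8/0.259) = 143
t = 143 * 70.3 / 3600 = 2.7925 hrs


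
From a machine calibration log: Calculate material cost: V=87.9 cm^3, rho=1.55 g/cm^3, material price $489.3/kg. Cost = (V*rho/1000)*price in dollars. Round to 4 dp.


Mass = 87.9*1.55/1000 = 0.136245 kg
Cost = 0.136245 * 489.3 = 66.6647 $


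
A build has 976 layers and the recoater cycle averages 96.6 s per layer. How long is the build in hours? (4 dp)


t = 976 * 96.6 / 3600 = 26.1893 hrs


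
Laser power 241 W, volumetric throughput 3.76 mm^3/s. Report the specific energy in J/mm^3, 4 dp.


SE = 241 / 3.76 = 64.0957 J/mm^3


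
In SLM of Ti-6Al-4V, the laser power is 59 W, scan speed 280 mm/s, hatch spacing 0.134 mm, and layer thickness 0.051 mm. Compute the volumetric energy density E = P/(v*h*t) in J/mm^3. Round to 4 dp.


E = 59 / (280*0.134*0.051) = 30.8332 J/mm^3


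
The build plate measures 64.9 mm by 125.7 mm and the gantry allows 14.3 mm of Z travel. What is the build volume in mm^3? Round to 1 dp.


V = 64.9 * 125.7 * 14.3 = 116658.4 mm^3


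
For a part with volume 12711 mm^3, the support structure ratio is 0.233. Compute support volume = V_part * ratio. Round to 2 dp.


V_support = 12711 * 0.233 = 2961.66 mm^3


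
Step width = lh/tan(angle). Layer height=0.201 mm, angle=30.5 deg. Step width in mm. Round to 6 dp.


step = 0.201 / tan(30.5) = 0.34123 mm


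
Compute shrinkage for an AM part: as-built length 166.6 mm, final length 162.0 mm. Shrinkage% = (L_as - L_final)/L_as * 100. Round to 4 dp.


Shrinkage = ((166.6-162.0)/166.6)*100 = 2.7611 %


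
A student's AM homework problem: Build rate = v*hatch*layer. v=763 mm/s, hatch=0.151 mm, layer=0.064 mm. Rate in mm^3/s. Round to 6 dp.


Rate = 763 * 0.151 * 0.064 = 7.373632 mm^3/s


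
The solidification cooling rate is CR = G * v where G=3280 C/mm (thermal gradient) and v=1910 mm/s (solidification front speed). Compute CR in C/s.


CR = 3280 * 1910 = 6264800 C/s


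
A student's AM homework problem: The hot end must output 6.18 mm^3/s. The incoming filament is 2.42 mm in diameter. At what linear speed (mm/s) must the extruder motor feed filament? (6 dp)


A = pi*(2.42/2)^2 = 4.599606
v = 6.18 / 4.599606 = 1.343593 mm/s


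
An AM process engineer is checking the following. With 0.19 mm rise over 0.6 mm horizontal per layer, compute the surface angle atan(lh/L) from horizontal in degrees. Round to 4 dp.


angle = atan(0.19/0.6) = 17.5713 degrees


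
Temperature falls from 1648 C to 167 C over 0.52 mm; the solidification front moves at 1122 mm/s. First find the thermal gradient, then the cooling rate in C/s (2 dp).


G = (1648-167)/0.52 = 2848.07692308 C/mm
CR = 2848.07692308 * 1122 = 3195542.31 C/s


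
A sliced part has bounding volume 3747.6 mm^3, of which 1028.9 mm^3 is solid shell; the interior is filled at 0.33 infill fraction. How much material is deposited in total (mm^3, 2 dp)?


V_infill = (3747.6 - 1028.9) * 0.33 = 897.17
V_total = 1028.9 + 897.17 = 1926.07 mm^3


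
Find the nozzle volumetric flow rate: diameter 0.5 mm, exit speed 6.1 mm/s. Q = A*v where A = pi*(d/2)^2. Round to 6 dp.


A = pi*(0.5/2)^2 = 0.19634954 mm^2
Q = 0.19634954 * 6.1 = 1.197732 mm^3/s


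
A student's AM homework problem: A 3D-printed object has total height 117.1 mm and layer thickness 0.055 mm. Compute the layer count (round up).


Layers = ceil(117.1/0.055) = 2130


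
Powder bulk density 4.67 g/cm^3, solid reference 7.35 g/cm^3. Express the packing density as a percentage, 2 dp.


Packing = (4.67/7.35)*100 = 63.54 %


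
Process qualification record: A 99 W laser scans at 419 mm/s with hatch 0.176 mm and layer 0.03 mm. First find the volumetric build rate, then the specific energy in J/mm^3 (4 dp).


Build rate = 419 * 0.176 * 0.03 = 2.21232 mm^3/s
SE = 99 / 2.21232 = 44.7494 J/mm^3


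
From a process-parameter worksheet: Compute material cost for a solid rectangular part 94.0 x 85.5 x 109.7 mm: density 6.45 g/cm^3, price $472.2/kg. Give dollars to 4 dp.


V = 94.0 * 85.5 * 109.7 = 881658.9 mm^3 = 881.6589 cm^3
Mass = 881.6589 * 6.45 / 1000 = 5.68669991 kg
Cost = 5.68669991 * 472.2 = 2685.2597 $


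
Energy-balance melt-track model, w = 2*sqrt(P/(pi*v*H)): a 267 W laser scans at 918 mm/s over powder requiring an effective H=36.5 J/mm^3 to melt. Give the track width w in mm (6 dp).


w = 2*sqrt(267/(pi*918*36.5)) = 0.100726 mm


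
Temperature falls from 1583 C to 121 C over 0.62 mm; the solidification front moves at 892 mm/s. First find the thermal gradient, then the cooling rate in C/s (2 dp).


G = (1583-121)/0.62 = 2358.06451613 C/mm
CR = 2358.06451613 * 892 = 2103393.55 C/s


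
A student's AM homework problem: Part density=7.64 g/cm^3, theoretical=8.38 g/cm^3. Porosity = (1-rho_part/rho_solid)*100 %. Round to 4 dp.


Porosity = (1-7.64/8.38)*100 = 8.8305 %


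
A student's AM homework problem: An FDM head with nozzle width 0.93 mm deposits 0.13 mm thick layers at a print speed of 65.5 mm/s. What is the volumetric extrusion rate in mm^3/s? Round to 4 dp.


Rate = 0.93 * 0.13 * 65.5 = 7.919 mm^3/s


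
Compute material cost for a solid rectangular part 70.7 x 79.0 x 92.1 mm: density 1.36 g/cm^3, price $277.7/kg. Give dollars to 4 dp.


V = 70.7 * 79.0 * 92.1 = 514406.13 mm^3 = 514.40613 cm^3
Mass = 514.40613 * 1.36 / 1000 = 0.69959234 kg
Cost = 0.69959234 * 277.7 = 194.2768 $


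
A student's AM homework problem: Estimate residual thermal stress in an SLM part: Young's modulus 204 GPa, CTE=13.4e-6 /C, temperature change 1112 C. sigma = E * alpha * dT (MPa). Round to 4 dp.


sigma = 204*1000 * 13.4e-6 * 1112 = 3039.7632 MPa


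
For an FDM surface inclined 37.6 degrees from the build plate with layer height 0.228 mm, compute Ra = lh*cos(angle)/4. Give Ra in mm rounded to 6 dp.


Ra = 0.228 * cos(37.6) / 4 = 0.045161 mm


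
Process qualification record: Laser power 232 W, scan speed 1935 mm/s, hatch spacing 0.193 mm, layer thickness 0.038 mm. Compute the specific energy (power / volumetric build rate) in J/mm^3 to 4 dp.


Build rate = 1935 * 0.193 * 0.038 = 14.19129 mm^3/s
SE = 232 / 14.19129 = 16.3481 J/mm^3


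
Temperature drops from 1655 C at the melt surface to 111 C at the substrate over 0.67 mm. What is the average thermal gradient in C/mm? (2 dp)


G = (1655-111)/0.67 = 2304.48 C/mm


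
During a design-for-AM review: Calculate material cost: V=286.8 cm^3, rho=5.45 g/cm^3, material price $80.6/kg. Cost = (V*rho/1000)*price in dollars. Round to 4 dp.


Mass = 286.8*5.45/1000 = 1.56306 kg
Cost = 1.56306 * 80.6 = 125.9826 $


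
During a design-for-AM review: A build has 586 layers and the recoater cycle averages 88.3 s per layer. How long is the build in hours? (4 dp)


t = 586 * 88.3 / 3600 = 14.3733 hrs


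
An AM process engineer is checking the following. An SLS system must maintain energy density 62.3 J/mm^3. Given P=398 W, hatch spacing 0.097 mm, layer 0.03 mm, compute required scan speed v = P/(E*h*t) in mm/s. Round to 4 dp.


v = 398 / (62.3*0.097*0.03) = 2195.3412 mm/s


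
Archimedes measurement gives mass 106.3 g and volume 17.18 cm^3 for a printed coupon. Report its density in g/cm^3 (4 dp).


rho = 106.3 / 17.18 = 6.1874 g/cm^3


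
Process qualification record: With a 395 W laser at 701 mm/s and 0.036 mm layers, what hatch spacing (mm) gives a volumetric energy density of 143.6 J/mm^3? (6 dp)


h = 395 / (143.6*701*0.036) = 0.108999 mm


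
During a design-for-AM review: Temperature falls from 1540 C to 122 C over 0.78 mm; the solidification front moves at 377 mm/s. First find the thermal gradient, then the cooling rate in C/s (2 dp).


G = (1540-122)/0.78 = 1817.94871795 C/mm
CR = 1817.94871795 * 377 = 685366.67 C/s


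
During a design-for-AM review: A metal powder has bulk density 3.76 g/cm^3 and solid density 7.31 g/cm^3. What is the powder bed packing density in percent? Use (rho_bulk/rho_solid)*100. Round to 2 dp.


Packing = (3.76/7.31)*100 = 51.44 %


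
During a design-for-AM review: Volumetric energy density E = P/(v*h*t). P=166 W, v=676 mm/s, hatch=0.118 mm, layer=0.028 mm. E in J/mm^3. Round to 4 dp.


E = 166 / (676*0.118*0.028) = 74.3227 J/mm^3


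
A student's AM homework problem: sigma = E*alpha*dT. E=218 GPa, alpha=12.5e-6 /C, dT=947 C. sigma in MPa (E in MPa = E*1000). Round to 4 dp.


sigma = 218*1000 * 12.5e-6 * 947 = 2580.575 MPa


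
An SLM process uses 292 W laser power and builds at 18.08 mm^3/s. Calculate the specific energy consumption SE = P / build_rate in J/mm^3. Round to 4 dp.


SE = 292 / 18.08 = 16.1504 J/mm^3


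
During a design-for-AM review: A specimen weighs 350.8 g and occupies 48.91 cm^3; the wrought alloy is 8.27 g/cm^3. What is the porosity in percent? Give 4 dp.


rho_part = 350.8 / 48.91 = 7.17235739 g/cm^3
Porosity = (1 - 7.17235739/8.27)*100 = 13.2726 %


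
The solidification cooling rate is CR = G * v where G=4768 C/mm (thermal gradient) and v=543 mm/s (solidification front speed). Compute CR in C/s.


CR = 4768 * 543 = 2589024 C/s


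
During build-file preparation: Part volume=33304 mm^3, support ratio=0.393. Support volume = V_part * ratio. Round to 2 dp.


V_support = 33304 * 0.393 = 13088.47 mm^3


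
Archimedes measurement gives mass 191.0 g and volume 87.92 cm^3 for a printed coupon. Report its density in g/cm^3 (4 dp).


rho = 191.0 / 87.92 = 2.1724 g/cm^3


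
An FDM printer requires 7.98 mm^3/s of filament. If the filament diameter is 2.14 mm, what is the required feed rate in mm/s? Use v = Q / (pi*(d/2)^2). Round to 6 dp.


A = pi*(2.14/2)^2 = 3.596809
v = 7.98 / 3.596809 = 2.218633 mm/s


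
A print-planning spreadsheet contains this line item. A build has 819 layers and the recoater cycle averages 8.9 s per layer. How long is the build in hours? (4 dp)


t = 819 * 8.9 / 3600 = 2.0248 hrs


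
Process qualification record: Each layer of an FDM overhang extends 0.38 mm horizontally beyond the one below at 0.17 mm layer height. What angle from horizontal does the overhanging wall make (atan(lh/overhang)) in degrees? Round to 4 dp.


angle = atan(0.17/0.38) = 24.1022 degrees


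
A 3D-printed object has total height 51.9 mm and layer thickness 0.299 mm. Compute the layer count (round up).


Layers = ceil(51.9/0.299) = 174


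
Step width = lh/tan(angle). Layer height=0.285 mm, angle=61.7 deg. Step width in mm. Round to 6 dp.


step = 0.285 / tan(61.7) = 0.153457 mm


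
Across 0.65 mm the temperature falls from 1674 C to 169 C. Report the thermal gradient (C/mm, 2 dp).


G = (1674-169)/0.65 = 2315.38 C/mm


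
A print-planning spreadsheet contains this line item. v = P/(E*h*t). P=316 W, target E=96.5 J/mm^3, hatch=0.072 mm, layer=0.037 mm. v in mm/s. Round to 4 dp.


v = 316 / (96.5*0.072*0.037) = 1229.2085 mm/s


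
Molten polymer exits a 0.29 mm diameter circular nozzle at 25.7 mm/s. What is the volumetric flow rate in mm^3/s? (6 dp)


A = pi*(0.29/2)^2 = 0.06605199 mm^2
Q = 0.06605199 * 25.7 = 1.697536 mm^3/s


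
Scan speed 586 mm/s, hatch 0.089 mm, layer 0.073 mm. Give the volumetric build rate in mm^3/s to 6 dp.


Rate = 586 * 0.089 * 0.073 = 3.807242 mm^3/s


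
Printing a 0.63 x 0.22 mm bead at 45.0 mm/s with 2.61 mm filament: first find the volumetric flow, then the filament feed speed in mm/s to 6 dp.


Q = 0.63 * 0.22 * 45.0 = 6.237 mm^3/s
A_fil = pi*(2.61/2)^2 = 5.35021083 mm^2
v_feed = 6.237 / 5.35021083 = 1.165748 mm/s


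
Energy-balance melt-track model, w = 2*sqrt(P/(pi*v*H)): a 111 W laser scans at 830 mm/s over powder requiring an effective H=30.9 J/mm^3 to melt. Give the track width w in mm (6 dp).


w = 2*sqrt(111/(pi*830*30.9)) = 0.074233 mm


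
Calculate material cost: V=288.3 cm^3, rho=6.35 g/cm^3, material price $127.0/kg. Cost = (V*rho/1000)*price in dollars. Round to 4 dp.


Mass = 288.3*6.35/1000 = 1.830705 kg
Cost = 1.830705 * 127.0 = 232.4995 $


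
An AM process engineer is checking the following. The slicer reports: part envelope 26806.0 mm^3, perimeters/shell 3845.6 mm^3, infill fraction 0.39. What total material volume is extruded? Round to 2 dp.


V_infill = (26806.0 - 3845.6) * 0.39 = 8954.56
V_total = 3845.6 + 8954.56 = 12800.16 mm^3


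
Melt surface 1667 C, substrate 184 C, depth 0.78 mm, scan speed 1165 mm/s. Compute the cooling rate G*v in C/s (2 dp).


G = (1667-184)/0.78 = 1901.28205128 C/mm
CR = 1901.28205128 * 1165 = 2214993.59 C/s


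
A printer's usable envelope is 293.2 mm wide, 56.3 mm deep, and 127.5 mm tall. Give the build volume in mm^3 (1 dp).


V = 293.2 * 56.3 * 127.5 = 2104662.9 mm^3


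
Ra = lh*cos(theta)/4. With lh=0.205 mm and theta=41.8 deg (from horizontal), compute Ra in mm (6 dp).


Ra = 0.205 * cos(41.8) / 4 = 0.038206 mm


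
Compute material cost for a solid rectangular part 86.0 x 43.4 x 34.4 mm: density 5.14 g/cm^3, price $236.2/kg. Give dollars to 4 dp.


V = 86.0 * 43.4 * 34.4 = 128394.56 mm^3 = 128.39456 cm^3
Mass = 128.39456 * 5.14 / 1000 = 0.65994804 kg
Cost = 0.65994804 * 236.2 = 155.8797 $


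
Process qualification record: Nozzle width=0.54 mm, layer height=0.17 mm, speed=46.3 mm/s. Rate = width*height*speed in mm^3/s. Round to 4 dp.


Rate = 0.54 * 0.17 * 46.3 = 4.2503 mm^3/s


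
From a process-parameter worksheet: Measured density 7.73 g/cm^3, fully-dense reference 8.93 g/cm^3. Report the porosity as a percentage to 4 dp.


Porosity = (1-7.73/8.93)*100 = 13.4378 %


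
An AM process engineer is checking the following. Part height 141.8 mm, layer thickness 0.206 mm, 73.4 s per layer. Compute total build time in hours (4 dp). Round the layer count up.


Layers = ceil(141.8/0.206) = 689
t = 689 * 73.4 / 3600 = 14.0479 hrs


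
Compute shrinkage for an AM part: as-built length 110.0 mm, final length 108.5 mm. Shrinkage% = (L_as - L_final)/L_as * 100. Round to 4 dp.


Shrinkage = ((110.0-108.5)/110.0)*100 = 1.3636 %


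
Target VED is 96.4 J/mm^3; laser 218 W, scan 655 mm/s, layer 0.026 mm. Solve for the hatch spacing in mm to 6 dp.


h = 218 / (96.4*655*0.026) = 0.13279 mm


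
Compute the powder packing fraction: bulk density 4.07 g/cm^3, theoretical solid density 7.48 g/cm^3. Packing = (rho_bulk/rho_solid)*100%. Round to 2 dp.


Packing = (4.07/7.48)*100 = 54.41 %


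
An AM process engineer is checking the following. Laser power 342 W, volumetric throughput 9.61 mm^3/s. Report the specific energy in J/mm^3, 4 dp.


SE = 342 / 9.61 = 35.5879 J/mm^3


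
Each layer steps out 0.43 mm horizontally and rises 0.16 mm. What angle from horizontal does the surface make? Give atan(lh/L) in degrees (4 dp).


angle = atan(0.16/0.43) = 20.4099 degrees


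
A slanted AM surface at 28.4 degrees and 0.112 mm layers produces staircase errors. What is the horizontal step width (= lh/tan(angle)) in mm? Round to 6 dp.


step = 0.112 / tan(28.4) = 0.20714 mm


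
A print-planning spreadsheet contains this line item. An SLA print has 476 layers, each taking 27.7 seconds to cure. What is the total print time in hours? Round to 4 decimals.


t = 476 * 27.7 / 3600 = 3.6626 hrs


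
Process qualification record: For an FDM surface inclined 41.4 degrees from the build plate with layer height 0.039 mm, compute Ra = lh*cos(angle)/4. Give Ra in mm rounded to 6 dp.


Ra = 0.039 * cos(41.4) / 4 = 0.007314 mm


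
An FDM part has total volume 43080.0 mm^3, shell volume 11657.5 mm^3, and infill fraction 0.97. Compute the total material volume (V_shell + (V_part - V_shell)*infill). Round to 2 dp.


V_infill = (43080.0 - 11657.5) * 0.97 = 30479.83
V_total = 11657.5 + 30479.83 = 42137.33 mm^3


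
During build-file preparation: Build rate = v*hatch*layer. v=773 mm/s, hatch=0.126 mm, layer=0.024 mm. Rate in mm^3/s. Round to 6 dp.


Rate = 773 * 0.126 * 0.024 = 2.337552 mm^3/s


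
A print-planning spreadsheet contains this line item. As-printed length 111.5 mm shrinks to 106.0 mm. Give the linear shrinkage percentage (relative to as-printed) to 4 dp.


Shrinkage = ((111.5-106.0)/111.5)*100 = 4.9327 %


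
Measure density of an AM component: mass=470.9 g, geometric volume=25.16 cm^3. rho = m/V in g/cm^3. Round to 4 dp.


rho = 470.9 / 25.16 = 18.7162 g/cm^3


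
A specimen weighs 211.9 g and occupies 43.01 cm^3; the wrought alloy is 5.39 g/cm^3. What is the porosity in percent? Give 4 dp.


rho_part = 211.9 / 43.01 = 4.92676122 g/cm^3
Porosity = (1 - 4.92676122/5.39)*100 = 8.5944 %


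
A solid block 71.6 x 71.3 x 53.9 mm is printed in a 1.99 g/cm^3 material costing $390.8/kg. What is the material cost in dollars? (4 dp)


V = 71.6 * 71.3 * 53.9 = 275163.812 mm^3 = 275.163812 cm^3
Mass = 275.163812 * 1.99 / 1000 = 0.54757599 kg
Cost = 0.54757599 * 390.8 = 213.9927 $
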